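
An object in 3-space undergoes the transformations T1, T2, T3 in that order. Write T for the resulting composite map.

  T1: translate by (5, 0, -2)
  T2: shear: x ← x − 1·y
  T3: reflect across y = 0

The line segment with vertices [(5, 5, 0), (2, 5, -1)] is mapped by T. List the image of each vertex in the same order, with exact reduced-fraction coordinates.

image vertices: (5, -5, -2), (2, -5, -3)

T1 translate by (5, 0, -2): (5, 5, 0) → (10, 5, -2); (2, 5, -1) → (7, 5, -3)
T2 shear: x ← x − 1·y: (10, 5, -2) → (5, 5, -2); (7, 5, -3) → (2, 5, -3)
T3 reflect across y = 0: (5, 5, -2) → (5, -5, -2); (2, 5, -3) → (2, -5, -3)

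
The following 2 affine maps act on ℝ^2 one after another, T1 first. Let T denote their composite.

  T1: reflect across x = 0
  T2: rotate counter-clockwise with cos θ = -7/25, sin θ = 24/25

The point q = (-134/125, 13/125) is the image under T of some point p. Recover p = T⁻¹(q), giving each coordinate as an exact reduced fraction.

p = (-2/5, 1)

T1 = [-1 0 0; 0 1 0; 0 0 1]
T2·T1 = [7/25 -24/25 0; -24/25 -7/25 0; 0 0 1]
det M = -1; M⁻¹ = [7/25 -24/25 0; -24/25 -7/25 0; 0 0 1]
M⁻¹ · (-134/125, 13/125)ᵀ = (-2/5, 1)ᵀ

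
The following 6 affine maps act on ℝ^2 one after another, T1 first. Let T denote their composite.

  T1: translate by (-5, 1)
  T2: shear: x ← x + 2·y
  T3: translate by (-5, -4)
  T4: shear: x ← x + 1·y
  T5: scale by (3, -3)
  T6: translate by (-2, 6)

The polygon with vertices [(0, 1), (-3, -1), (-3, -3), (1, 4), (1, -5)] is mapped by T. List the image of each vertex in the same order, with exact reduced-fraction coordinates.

T1 translate by (-5, 1): (0, 1) → (-5, 2); (-3, -1) → (-8, 0); (-3, -3) → (-8, -2); (1, 4) → (-4, 5); (1, -5) → (-4, -4)
T2 shear: x ← x + 2·y: (-5, 2) → (-1, 2); (-8, 0) → (-8, 0); (-8, -2) → (-12, -2); (-4, 5) → (6, 5); (-4, -4) → (-12, -4)
T3 translate by (-5, -4): (-1, 2) → (-6, -2); (-8, 0) → (-13, -4); (-12, -2) → (-17, -6); (6, 5) → (1, 1); (-12, -4) → (-17, -8)
T4 shear: x ← x + 1·y: (-6, -2) → (-8, -2); (-13, -4) → (-17, -4); (-17, -6) → (-23, -6); (1, 1) → (2, 1); (-17, -8) → (-25, -8)
T5 scale by (3, -3): (-8, -2) → (-24, 6); (-17, -4) → (-51, 12); (-23, -6) → (-69, 18); (2, 1) → (6, -3); (-25, -8) → (-75, 24)
T6 translate by (-2, 6): (-24, 6) → (-26, 12); (-51, 12) → (-53, 18); (-69, 18) → (-71, 24); (6, -3) → (4, 3); (-75, 24) → (-77, 30)

image vertices: (-26, 12), (-53, 18), (-71, 24), (4, 3), (-77, 30)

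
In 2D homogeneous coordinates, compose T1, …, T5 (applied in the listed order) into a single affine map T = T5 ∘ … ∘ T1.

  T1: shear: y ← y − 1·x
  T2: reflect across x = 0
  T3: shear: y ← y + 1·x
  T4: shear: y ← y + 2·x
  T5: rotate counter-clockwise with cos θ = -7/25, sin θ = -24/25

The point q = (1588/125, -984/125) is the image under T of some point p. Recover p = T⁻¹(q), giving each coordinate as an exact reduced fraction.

p = (-4, -8/5)

T1 = [1 0 0; -1 1 0; 0 0 1]
T2·T1 = [-1 0 0; -1 1 0; 0 0 1]
T3·…·T1 = [-1 0 0; -2 1 0; 0 0 1]
T4·…·T1 = [-1 0 0; -4 1 0; 0 0 1]
T5·…·T1 = [-89/25 24/25 0; 52/25 -7/25 0; 0 0 1]
det M = -1; M⁻¹ = [7/25 24/25 0; 52/25 89/25 0; 0 0 1]
M⁻¹ · (1588/125, -984/125)ᵀ = (-4, -8/5)ᵀ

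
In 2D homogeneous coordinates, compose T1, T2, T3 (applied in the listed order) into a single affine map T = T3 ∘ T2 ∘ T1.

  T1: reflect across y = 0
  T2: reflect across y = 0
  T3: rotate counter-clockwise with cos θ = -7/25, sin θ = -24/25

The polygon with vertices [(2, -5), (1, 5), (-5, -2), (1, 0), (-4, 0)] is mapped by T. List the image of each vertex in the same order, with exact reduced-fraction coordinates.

image vertices: (-134/25, -13/25), (113/25, -59/25), (-13/25, 134/25), (-7/25, -24/25), (28/25, 96/25)

T1 reflect across y = 0: (2, -5) → (2, 5); (1, 5) → (1, -5); (-5, -2) → (-5, 2); (1, 0) → (1, 0); (-4, 0) → (-4, 0)
T2 reflect across y = 0: (2, 5) → (2, -5); (1, -5) → (1, 5); (-5, 2) → (-5, -2); (1, 0) → (1, 0); (-4, 0) → (-4, 0)
T3 rotate counter-clockwise with cos θ = -7/25, sin θ = -24/25: (2, -5) → (-134/25, -13/25); (1, 5) → (113/25, -59/25); (-5, -2) → (-13/25, 134/25); (1, 0) → (-7/25, -24/25); (-4, 0) → (28/25, 96/25)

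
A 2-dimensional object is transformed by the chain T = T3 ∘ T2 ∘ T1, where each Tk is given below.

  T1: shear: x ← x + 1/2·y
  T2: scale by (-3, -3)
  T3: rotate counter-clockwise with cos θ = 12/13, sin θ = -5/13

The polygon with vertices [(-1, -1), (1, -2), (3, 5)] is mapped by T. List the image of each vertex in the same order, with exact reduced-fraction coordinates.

image vertices: (69/13, 27/26), (30/13, 72/13), (-21, -15/2)

T1 shear: x ← x + 1/2·y: (-1, -1) → (-3/2, -1); (1, -2) → (0, -2); (3, 5) → (11/2, 5)
T2 scale by (-3, -3): (-3/2, -1) → (9/2, 3); (0, -2) → (0, 6); (11/2, 5) → (-33/2, -15)
T3 rotate counter-clockwise with cos θ = 12/13, sin θ = -5/13: (9/2, 3) → (69/13, 27/26); (0, 6) → (30/13, 72/13); (-33/2, -15) → (-21, -15/2)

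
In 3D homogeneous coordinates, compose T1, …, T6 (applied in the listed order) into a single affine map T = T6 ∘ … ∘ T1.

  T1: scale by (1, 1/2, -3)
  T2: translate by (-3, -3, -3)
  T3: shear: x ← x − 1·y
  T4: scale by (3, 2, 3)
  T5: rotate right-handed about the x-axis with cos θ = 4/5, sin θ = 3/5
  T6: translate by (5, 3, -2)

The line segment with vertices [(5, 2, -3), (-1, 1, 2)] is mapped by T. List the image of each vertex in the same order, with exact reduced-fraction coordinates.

T1 scale by (1, 1/2, -3): (5, 2, -3) → (5, 1, 9); (-1, 1, 2) → (-1, 1/2, -6)
T2 translate by (-3, -3, -3): (5, 1, 9) → (2, -2, 6); (-1, 1/2, -6) → (-4, -5/2, -9)
T3 shear: x ← x − 1·y: (2, -2, 6) → (4, -2, 6); (-4, -5/2, -9) → (-3/2, -5/2, -9)
T4 scale by (3, 2, 3): (4, -2, 6) → (12, -4, 18); (-3/2, -5/2, -9) → (-9/2, -5, -27)
T5 rotate right-handed about the x-axis with cos θ = 4/5, sin θ = 3/5: (12, -4, 18) → (12, -14, 12); (-9/2, -5, -27) → (-9/2, 61/5, -123/5)
T6 translate by (5, 3, -2): (12, -14, 12) → (17, -11, 10); (-9/2, 61/5, -123/5) → (1/2, 76/5, -133/5)

image vertices: (17, -11, 10), (1/2, 76/5, -133/5)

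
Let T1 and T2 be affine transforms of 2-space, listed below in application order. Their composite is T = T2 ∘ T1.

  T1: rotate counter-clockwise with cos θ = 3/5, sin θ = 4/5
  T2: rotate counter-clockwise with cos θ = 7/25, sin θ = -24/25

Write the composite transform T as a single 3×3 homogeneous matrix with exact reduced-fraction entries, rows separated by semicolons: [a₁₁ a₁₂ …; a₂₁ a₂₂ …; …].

T = [117/125 44/125 0; -44/125 117/125 0; 0 0 1]

T1 = [3/5 -4/5 0; 4/5 3/5 0; 0 0 1]
T2·T1 = [117/125 44/125 0; -44/125 117/125 0; 0 0 1]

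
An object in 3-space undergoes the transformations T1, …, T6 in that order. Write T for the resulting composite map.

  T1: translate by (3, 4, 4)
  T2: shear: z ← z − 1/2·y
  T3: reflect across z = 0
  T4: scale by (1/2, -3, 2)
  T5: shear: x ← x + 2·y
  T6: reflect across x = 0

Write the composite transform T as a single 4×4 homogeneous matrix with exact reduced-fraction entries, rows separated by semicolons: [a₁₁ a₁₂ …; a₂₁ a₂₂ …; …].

T1 = [1 0 0 3; 0 1 0 4; 0 0 1 4; 0 0 0 1]
T2·T1 = [1 0 0 3; 0 1 0 4; 0 -1/2 1 2; 0 0 0 1]
T3·…·T1 = [1 0 0 3; 0 1 0 4; 0 1/2 -1 -2; 0 0 0 1]
T4·…·T1 = [1/2 0 0 3/2; 0 -3 0 -12; 0 1 -2 -4; 0 0 0 1]
T5·…·T1 = [1/2 -6 0 -45/2; 0 -3 0 -12; 0 1 -2 -4; 0 0 0 1]
T6·…·T1 = [-1/2 6 0 45/2; 0 -3 0 -12; 0 1 -2 -4; 0 0 0 1]

T = [-1/2 6 0 45/2; 0 -3 0 -12; 0 1 -2 -4; 0 0 0 1]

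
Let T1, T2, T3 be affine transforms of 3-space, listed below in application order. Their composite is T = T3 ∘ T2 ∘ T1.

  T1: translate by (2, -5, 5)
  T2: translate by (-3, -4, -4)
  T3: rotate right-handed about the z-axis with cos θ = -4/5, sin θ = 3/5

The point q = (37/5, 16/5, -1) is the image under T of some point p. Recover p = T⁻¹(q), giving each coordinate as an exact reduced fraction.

T1 = [1 0 0 2; 0 1 0 -5; 0 0 1 5; 0 0 0 1]
T2·T1 = [1 0 0 -1; 0 1 0 -9; 0 0 1 1; 0 0 0 1]
T3·…·T1 = [-4/5 -3/5 0 31/5; 3/5 -4/5 0 33/5; 0 0 1 1; 0 0 0 1]
det M = 1; M⁻¹ = [-4/5 3/5 0 1; -3/5 -4/5 0 9; 0 0 1 -1; 0 0 0 1]
M⁻¹ · (37/5, 16/5, -1)ᵀ = (-3, 2, -2)ᵀ

p = (-3, 2, -2)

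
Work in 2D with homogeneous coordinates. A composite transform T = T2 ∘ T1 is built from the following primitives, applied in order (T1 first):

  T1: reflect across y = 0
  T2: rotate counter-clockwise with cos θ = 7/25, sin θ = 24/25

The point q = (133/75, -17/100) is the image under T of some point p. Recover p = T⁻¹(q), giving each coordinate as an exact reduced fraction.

p = (1/3, 7/4)

T1 = [1 0 0; 0 -1 0; 0 0 1]
T2·T1 = [7/25 24/25 0; 24/25 -7/25 0; 0 0 1]
det M = -1; M⁻¹ = [7/25 24/25 0; 24/25 -7/25 0; 0 0 1]
M⁻¹ · (133/75, -17/100)ᵀ = (1/3, 7/4)ᵀ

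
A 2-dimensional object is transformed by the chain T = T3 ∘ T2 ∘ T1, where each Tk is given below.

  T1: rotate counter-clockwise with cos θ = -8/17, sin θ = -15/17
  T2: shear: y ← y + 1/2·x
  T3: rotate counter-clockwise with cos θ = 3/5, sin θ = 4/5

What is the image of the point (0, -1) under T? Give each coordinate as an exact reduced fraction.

T(p) = (-47/85, -117/170)

T1 rotate counter-clockwise with cos θ = -8/17, sin θ = -15/17: (0, -1) → (-15/17, 8/17)
T2 shear: y ← y + 1/2·x: (-15/17, 8/17) → (-15/17, 1/34)
T3 rotate counter-clockwise with cos θ = 3/5, sin θ = 4/5: (-15/17, 1/34) → (-47/85, -117/170)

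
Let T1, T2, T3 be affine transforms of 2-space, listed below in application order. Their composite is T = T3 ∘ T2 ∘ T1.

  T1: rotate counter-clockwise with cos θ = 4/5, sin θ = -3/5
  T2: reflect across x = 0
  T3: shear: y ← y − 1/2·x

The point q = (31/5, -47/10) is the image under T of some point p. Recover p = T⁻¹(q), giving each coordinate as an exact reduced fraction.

p = (-4, -5)

T1 = [4/5 3/5 0; -3/5 4/5 0; 0 0 1]
T2·T1 = [-4/5 -3/5 0; -3/5 4/5 0; 0 0 1]
T3·…·T1 = [-4/5 -3/5 0; -1/5 11/10 0; 0 0 1]
det M = -1; M⁻¹ = [-11/10 -3/5 0; -1/5 4/5 0; 0 0 1]
M⁻¹ · (31/5, -47/10)ᵀ = (-4, -5)ᵀ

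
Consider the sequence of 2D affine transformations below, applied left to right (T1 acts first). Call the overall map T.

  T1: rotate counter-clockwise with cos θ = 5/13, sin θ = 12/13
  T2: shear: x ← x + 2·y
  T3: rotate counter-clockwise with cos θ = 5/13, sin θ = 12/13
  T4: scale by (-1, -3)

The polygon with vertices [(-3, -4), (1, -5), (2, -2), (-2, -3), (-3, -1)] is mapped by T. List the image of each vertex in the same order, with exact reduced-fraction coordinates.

image vertices: (-277/169, 3684/169), (-27/13, -93/13), (-142/169, -2442/169), (-16/13, 189/13), (-67/169, 3675/169)

T1 rotate counter-clockwise with cos θ = 5/13, sin θ = 12/13: (-3, -4) → (33/13, -56/13); (1, -5) → (5, -1); (2, -2) → (34/13, 14/13); (-2, -3) → (2, -3); (-3, -1) → (-3/13, -41/13)
T2 shear: x ← x + 2·y: (33/13, -56/13) → (-79/13, -56/13); (5, -1) → (3, -1); (34/13, 14/13) → (62/13, 14/13); (2, -3) → (-4, -3); (-3/13, -41/13) → (-85/13, -41/13)
T3 rotate counter-clockwise with cos θ = 5/13, sin θ = 12/13: (-79/13, -56/13) → (277/169, -1228/169); (3, -1) → (27/13, 31/13); (62/13, 14/13) → (142/169, 814/169); (-4, -3) → (16/13, -63/13); (-85/13, -41/13) → (67/169, -1225/169)
T4 scale by (-1, -3): (277/169, -1228/169) → (-277/169, 3684/169); (27/13, 31/13) → (-27/13, -93/13); (142/169, 814/169) → (-142/169, -2442/169); (16/13, -63/13) → (-16/13, 189/13); (67/169, -1225/169) → (-67/169, 3675/169)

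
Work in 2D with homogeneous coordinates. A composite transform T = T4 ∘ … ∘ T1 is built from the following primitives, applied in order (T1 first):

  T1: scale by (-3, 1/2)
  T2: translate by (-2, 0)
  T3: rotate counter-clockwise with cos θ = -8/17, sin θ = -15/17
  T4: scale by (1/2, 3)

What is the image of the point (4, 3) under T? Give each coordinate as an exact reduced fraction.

T1 scale by (-3, 1/2): (4, 3) → (-12, 3/2)
T2 translate by (-2, 0): (-12, 3/2) → (-14, 3/2)
T3 rotate counter-clockwise with cos θ = -8/17, sin θ = -15/17: (-14, 3/2) → (269/34, 198/17)
T4 scale by (1/2, 3): (269/34, 198/17) → (269/68, 594/17)

T(p) = (269/68, 594/17)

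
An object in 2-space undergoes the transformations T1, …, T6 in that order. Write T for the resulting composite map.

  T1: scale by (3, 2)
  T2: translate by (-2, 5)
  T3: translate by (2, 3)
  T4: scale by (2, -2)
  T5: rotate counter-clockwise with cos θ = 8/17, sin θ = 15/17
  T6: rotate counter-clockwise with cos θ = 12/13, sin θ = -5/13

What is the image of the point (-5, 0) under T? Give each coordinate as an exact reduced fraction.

T(p) = (-170/13, -408/13)

T1 scale by (3, 2): (-5, 0) → (-15, 0)
T2 translate by (-2, 5): (-15, 0) → (-17, 5)
T3 translate by (2, 3): (-17, 5) → (-15, 8)
T4 scale by (2, -2): (-15, 8) → (-30, -16)
T5 rotate counter-clockwise with cos θ = 8/17, sin θ = 15/17: (-30, -16) → (0, -34)
T6 rotate counter-clockwise with cos θ = 12/13, sin θ = -5/13: (0, -34) → (-170/13, -408/13)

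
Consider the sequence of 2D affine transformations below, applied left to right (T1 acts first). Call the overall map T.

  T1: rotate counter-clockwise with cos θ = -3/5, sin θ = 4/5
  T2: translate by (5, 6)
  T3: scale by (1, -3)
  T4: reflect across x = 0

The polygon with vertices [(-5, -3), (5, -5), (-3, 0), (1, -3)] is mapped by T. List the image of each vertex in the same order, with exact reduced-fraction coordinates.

image vertices: (-52/5, -57/5), (-6, -39), (-34/5, -54/5), (-34/5, -129/5)

T1 rotate counter-clockwise with cos θ = -3/5, sin θ = 4/5: (-5, -3) → (27/5, -11/5); (5, -5) → (1, 7); (-3, 0) → (9/5, -12/5); (1, -3) → (9/5, 13/5)
T2 translate by (5, 6): (27/5, -11/5) → (52/5, 19/5); (1, 7) → (6, 13); (9/5, -12/5) → (34/5, 18/5); (9/5, 13/5) → (34/5, 43/5)
T3 scale by (1, -3): (52/5, 19/5) → (52/5, -57/5); (6, 13) → (6, -39); (34/5, 18/5) → (34/5, -54/5); (34/5, 43/5) → (34/5, -129/5)
T4 reflect across x = 0: (52/5, -57/5) → (-52/5, -57/5); (6, -39) → (-6, -39); (34/5, -54/5) → (-34/5, -54/5); (34/5, -129/5) → (-34/5, -129/5)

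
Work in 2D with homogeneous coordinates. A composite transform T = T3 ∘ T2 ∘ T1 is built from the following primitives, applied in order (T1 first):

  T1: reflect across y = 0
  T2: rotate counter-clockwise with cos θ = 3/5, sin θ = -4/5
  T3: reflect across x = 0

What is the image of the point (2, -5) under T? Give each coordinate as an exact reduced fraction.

T1 reflect across y = 0: (2, -5) → (2, 5)
T2 rotate counter-clockwise with cos θ = 3/5, sin θ = -4/5: (2, 5) → (26/5, 7/5)
T3 reflect across x = 0: (26/5, 7/5) → (-26/5, 7/5)

T(p) = (-26/5, 7/5)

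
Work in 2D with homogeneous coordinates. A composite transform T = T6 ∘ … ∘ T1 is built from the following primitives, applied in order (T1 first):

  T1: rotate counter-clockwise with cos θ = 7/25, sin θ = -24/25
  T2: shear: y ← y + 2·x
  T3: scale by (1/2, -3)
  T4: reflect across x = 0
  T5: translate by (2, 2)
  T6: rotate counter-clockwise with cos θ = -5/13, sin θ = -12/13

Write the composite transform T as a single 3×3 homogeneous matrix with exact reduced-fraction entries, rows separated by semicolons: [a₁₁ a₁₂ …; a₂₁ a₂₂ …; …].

T1 = [7/25 24/25 0; -24/25 7/25 0; 0 0 1]
T2·T1 = [7/25 24/25 0; -2/5 11/5 0; 0 0 1]
T3·…·T1 = [7/50 12/25 0; 6/5 -33/5 0; 0 0 1]
T4·…·T1 = [-7/50 -12/25 0; 6/5 -33/5 0; 0 0 1]
T5·…·T1 = [-7/50 -12/25 2; 6/5 -33/5 2; 0 0 1]
T6·…·T1 = [151/130 -384/65 14/13; -108/325 969/325 -34/13; 0 0 1]

T = [151/130 -384/65 14/13; -108/325 969/325 -34/13; 0 0 1]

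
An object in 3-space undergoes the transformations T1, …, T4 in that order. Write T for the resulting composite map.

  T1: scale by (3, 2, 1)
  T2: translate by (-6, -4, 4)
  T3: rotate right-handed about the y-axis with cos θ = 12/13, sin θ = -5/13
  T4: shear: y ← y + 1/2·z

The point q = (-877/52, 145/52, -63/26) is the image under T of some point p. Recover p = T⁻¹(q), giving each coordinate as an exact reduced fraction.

T1 = [3 0 0 0; 0 2 0 0; 0 0 1 0; 0 0 0 1]
T2·T1 = [3 0 0 -6; 0 2 0 -4; 0 0 1 4; 0 0 0 1]
T3·…·T1 = [36/13 0 -5/13 -92/13; 0 2 0 -4; 15/13 0 12/13 18/13; 0 0 0 1]
T4·…·T1 = [36/13 0 -5/13 -92/13; 15/26 2 6/13 -43/13; 15/13 0 12/13 18/13; 0 0 0 1]
det M = 6; M⁻¹ = [4/13 0 5/39 2; 0 1/2 -1/4 2; -5/13 0 12/13 -4; 0 0 0 1]
M⁻¹ · (-877/52, 145/52, -63/26)ᵀ = (-7/2, 4, 1/4)ᵀ

p = (-7/2, 4, 1/4)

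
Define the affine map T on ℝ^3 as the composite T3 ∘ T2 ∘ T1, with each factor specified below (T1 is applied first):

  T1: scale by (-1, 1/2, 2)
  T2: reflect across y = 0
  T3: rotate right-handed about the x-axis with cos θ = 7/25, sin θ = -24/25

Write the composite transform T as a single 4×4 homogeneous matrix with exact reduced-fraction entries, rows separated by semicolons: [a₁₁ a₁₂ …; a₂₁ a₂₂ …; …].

T1 = [-1 0 0 0; 0 1/2 0 0; 0 0 2 0; 0 0 0 1]
T2·T1 = [-1 0 0 0; 0 -1/2 0 0; 0 0 2 0; 0 0 0 1]
T3·…·T1 = [-1 0 0 0; 0 -7/50 48/25 0; 0 12/25 14/25 0; 0 0 0 1]

T = [-1 0 0 0; 0 -7/50 48/25 0; 0 12/25 14/25 0; 0 0 0 1]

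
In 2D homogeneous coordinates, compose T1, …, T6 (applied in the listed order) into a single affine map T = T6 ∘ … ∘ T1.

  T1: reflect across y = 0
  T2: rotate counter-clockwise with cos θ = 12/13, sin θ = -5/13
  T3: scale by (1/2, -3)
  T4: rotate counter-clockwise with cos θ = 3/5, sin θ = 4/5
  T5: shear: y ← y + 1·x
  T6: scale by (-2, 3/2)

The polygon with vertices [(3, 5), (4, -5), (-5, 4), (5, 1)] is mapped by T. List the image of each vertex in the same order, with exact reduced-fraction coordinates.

T1 reflect across y = 0: (3, 5) → (3, -5); (4, -5) → (4, 5); (-5, 4) → (-5, -4); (5, 1) → (5, -1)
T2 rotate counter-clockwise with cos θ = 12/13, sin θ = -5/13: (3, -5) → (11/13, -75/13); (4, 5) → (73/13, 40/13); (-5, -4) → (-80/13, -23/13); (5, -1) → (55/13, -37/13)
T3 scale by (1/2, -3): (11/13, -75/13) → (11/26, 225/13); (73/13, 40/13) → (73/26, -120/13); (-80/13, -23/13) → (-40/13, 69/13); (55/13, -37/13) → (55/26, 111/13)
T4 rotate counter-clockwise with cos θ = 3/5, sin θ = 4/5: (11/26, 225/13) → (-1767/130, 697/65); (73/26, -120/13) → (1179/130, -214/65); (-40/13, 69/13) → (-396/65, 47/65); (55/26, 111/13) → (-723/130, 443/65)
T5 shear: y ← y + 1·x: (-1767/130, 697/65) → (-1767/130, -373/130); (1179/130, -214/65) → (1179/130, 751/130); (-396/65, 47/65) → (-396/65, -349/65); (-723/130, 443/65) → (-723/130, 163/130)
T6 scale by (-2, 3/2): (-1767/130, -373/130) → (1767/65, -1119/260); (1179/130, 751/130) → (-1179/65, 2253/260); (-396/65, -349/65) → (792/65, -1047/130); (-723/130, 163/130) → (723/65, 489/260)

image vertices: (1767/65, -1119/260), (-1179/65, 2253/260), (792/65, -1047/130), (723/65, 489/260)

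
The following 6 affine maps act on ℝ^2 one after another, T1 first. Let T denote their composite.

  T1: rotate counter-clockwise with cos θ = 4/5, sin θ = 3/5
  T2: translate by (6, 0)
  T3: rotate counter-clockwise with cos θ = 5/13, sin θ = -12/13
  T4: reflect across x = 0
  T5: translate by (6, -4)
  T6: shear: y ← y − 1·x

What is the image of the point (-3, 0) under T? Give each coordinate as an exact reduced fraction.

T1 rotate counter-clockwise with cos θ = 4/5, sin θ = 3/5: (-3, 0) → (-12/5, -9/5)
T2 translate by (6, 0): (-12/5, -9/5) → (18/5, -9/5)
T3 rotate counter-clockwise with cos θ = 5/13, sin θ = -12/13: (18/5, -9/5) → (-18/65, -261/65)
T4 reflect across x = 0: (-18/65, -261/65) → (18/65, -261/65)
T5 translate by (6, -4): (18/65, -261/65) → (408/65, -521/65)
T6 shear: y ← y − 1·x: (408/65, -521/65) → (408/65, -929/65)

T(p) = (408/65, -929/65)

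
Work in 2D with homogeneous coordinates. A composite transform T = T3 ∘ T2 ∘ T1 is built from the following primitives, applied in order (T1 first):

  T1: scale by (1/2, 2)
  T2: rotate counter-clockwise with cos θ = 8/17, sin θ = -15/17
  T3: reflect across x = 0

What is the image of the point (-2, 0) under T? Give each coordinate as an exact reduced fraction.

T(p) = (8/17, 15/17)

T1 scale by (1/2, 2): (-2, 0) → (-1, 0)
T2 rotate counter-clockwise with cos θ = 8/17, sin θ = -15/17: (-1, 0) → (-8/17, 15/17)
T3 reflect across x = 0: (-8/17, 15/17) → (8/17, 15/17)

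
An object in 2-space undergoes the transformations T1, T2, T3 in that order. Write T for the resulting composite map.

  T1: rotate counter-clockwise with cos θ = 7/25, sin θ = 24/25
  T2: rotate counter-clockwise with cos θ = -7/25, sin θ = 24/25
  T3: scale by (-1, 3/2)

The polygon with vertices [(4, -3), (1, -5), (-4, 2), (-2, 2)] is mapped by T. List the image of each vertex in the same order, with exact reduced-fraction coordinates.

image vertices: (4, 9/2), (1, 15/2), (-4, -3), (-2, -3)

T1 rotate counter-clockwise with cos θ = 7/25, sin θ = 24/25: (4, -3) → (4, 3); (1, -5) → (127/25, -11/25); (-4, 2) → (-76/25, -82/25); (-2, 2) → (-62/25, -34/25)
T2 rotate counter-clockwise with cos θ = -7/25, sin θ = 24/25: (4, 3) → (-4, 3); (127/25, -11/25) → (-1, 5); (-76/25, -82/25) → (4, -2); (-62/25, -34/25) → (2, -2)
T3 scale by (-1, 3/2): (-4, 3) → (4, 9/2); (-1, 5) → (1, 15/2); (4, -2) → (-4, -3); (2, -2) → (-2, -3)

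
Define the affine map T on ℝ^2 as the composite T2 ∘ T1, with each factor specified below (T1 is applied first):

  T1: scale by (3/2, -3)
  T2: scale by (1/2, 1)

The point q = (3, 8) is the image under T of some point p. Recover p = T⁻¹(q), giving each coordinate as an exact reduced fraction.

p = (4, -8/3)

T1 = [3/2 0 0; 0 -3 0; 0 0 1]
T2·T1 = [3/4 0 0; 0 -3 0; 0 0 1]
det M = -9/4; M⁻¹ = [4/3 0 0; 0 -1/3 0; 0 0 1]
M⁻¹ · (3, 8)ᵀ = (4, -8/3)ᵀ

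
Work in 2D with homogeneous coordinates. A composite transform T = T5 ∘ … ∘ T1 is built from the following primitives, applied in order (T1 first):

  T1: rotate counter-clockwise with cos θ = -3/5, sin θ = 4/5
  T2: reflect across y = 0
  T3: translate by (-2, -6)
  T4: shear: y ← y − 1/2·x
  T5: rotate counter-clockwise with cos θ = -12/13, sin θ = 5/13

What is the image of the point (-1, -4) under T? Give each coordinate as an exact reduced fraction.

T1 rotate counter-clockwise with cos θ = -3/5, sin θ = 4/5: (-1, -4) → (19/5, 8/5)
T2 reflect across y = 0: (19/5, 8/5) → (19/5, -8/5)
T3 translate by (-2, -6): (19/5, -8/5) → (9/5, -38/5)
T4 shear: y ← y − 1/2·x: (9/5, -38/5) → (9/5, -17/2)
T5 rotate counter-clockwise with cos θ = -12/13, sin θ = 5/13: (9/5, -17/2) → (209/130, 111/13)

T(p) = (209/130, 111/13)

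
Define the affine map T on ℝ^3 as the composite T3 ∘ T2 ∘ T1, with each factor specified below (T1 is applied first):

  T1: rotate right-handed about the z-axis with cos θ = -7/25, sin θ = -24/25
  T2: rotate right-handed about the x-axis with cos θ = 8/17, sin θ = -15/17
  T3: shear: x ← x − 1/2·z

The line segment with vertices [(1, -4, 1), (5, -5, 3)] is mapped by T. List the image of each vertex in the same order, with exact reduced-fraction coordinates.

T1 rotate right-handed about the z-axis with cos θ = -7/25, sin θ = -24/25: (1, -4, 1) → (-103/25, 4/25, 1); (5, -5, 3) → (-31/5, -17/5, 3)
T2 rotate right-handed about the x-axis with cos θ = 8/17, sin θ = -15/17: (-103/25, 4/25, 1) → (-103/25, 407/425, 28/85); (-31/5, -17/5, 3) → (-31/5, 89/85, 75/17)
T3 shear: x ← x − 1/2·z: (-103/25, 407/425, 28/85) → (-1821/425, 407/425, 28/85); (-31/5, 89/85, 75/17) → (-1429/170, 89/85, 75/17)

image vertices: (-1821/425, 407/425, 28/85), (-1429/170, 89/85, 75/17)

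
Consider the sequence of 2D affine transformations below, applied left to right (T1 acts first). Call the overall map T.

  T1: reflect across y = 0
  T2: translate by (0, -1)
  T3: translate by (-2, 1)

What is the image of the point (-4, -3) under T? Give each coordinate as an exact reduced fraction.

T1 reflect across y = 0: (-4, -3) → (-4, 3)
T2 translate by (0, -1): (-4, 3) → (-4, 2)
T3 translate by (-2, 1): (-4, 2) → (-6, 3)

T(p) = (-6, 3)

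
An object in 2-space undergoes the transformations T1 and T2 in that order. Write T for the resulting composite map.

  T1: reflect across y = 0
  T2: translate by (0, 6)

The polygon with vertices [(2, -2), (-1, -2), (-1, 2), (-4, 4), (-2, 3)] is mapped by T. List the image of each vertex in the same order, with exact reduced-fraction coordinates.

T1 reflect across y = 0: (2, -2) → (2, 2); (-1, -2) → (-1, 2); (-1, 2) → (-1, -2); (-4, 4) → (-4, -4); (-2, 3) → (-2, -3)
T2 translate by (0, 6): (2, 2) → (2, 8); (-1, 2) → (-1, 8); (-1, -2) → (-1, 4); (-4, -4) → (-4, 2); (-2, -3) → (-2, 3)

image vertices: (2, 8), (-1, 8), (-1, 4), (-4, 2), (-2, 3)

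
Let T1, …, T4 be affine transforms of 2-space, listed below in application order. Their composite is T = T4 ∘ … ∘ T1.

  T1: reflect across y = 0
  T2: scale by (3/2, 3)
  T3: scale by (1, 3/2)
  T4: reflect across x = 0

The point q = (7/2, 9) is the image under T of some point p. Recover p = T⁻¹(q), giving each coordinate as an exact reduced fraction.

T1 = [1 0 0; 0 -1 0; 0 0 1]
T2·T1 = [3/2 0 0; 0 -3 0; 0 0 1]
T3·…·T1 = [3/2 0 0; 0 -9/2 0; 0 0 1]
T4·…·T1 = [-3/2 0 0; 0 -9/2 0; 0 0 1]
det M = 27/4; M⁻¹ = [-2/3 0 0; 0 -2/9 0; 0 0 1]
M⁻¹ · (7/2, 9)ᵀ = (-7/3, -2)ᵀ

p = (-7/3, -2)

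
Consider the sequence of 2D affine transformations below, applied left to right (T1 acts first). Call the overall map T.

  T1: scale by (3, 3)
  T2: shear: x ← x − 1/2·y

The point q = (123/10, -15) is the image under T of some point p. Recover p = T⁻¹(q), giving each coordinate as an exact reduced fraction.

p = (8/5, -5)

T1 = [3 0 0; 0 3 0; 0 0 1]
T2·T1 = [3 -3/2 0; 0 3 0; 0 0 1]
det M = 9; M⁻¹ = [1/3 1/6 0; 0 1/3 0; 0 0 1]
M⁻¹ · (123/10, -15)ᵀ = (8/5, -5)ᵀ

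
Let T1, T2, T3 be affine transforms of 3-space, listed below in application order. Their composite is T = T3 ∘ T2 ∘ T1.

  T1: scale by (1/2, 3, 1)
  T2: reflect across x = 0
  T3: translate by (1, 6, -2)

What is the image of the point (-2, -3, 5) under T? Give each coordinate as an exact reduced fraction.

T1 scale by (1/2, 3, 1): (-2, -3, 5) → (-1, -9, 5)
T2 reflect across x = 0: (-1, -9, 5) → (1, -9, 5)
T3 translate by (1, 6, -2): (1, -9, 5) → (2, -3, 3)

T(p) = (2, -3, 3)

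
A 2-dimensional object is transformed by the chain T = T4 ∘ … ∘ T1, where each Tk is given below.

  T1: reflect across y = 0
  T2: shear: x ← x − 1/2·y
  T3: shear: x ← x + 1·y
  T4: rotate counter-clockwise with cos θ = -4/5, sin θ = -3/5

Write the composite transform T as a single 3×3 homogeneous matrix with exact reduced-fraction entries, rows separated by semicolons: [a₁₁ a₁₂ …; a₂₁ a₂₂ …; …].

T = [-4/5 -1/5 0; -3/5 11/10 0; 0 0 1]

T1 = [1 0 0; 0 -1 0; 0 0 1]
T2·T1 = [1 1/2 0; 0 -1 0; 0 0 1]
T3·…·T1 = [1 -1/2 0; 0 -1 0; 0 0 1]
T4·…·T1 = [-4/5 -1/5 0; -3/5 11/10 0; 0 0 1]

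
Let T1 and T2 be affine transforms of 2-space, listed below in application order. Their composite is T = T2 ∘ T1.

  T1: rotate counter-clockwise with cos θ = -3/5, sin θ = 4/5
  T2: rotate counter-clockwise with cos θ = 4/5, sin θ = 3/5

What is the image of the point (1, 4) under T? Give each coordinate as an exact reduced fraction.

T1 rotate counter-clockwise with cos θ = -3/5, sin θ = 4/5: (1, 4) → (-19/5, -8/5)
T2 rotate counter-clockwise with cos θ = 4/5, sin θ = 3/5: (-19/5, -8/5) → (-52/25, -89/25)

T(p) = (-52/25, -89/25)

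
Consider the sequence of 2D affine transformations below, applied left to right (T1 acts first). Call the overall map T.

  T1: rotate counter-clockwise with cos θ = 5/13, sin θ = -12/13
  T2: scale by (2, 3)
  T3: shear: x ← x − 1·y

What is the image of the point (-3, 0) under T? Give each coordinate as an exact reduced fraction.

T1 rotate counter-clockwise with cos θ = 5/13, sin θ = -12/13: (-3, 0) → (-15/13, 36/13)
T2 scale by (2, 3): (-15/13, 36/13) → (-30/13, 108/13)
T3 shear: x ← x − 1·y: (-30/13, 108/13) → (-138/13, 108/13)

T(p) = (-138/13, 108/13)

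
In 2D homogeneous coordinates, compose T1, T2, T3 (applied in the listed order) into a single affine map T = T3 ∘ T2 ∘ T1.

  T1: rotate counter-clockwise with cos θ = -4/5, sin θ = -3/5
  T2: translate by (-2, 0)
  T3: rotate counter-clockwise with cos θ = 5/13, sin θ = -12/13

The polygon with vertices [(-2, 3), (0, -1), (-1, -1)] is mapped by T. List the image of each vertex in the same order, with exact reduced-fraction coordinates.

T1 rotate counter-clockwise with cos θ = -4/5, sin θ = -3/5: (-2, 3) → (17/5, -6/5); (0, -1) → (-3/5, 4/5); (-1, -1) → (1/5, 7/5)
T2 translate by (-2, 0): (17/5, -6/5) → (7/5, -6/5); (-3/5, 4/5) → (-13/5, 4/5); (1/5, 7/5) → (-9/5, 7/5)
T3 rotate counter-clockwise with cos θ = 5/13, sin θ = -12/13: (7/5, -6/5) → (-37/65, -114/65); (-13/5, 4/5) → (-17/65, 176/65); (-9/5, 7/5) → (3/5, 11/5)

image vertices: (-37/65, -114/65), (-17/65, 176/65), (3/5, 11/5)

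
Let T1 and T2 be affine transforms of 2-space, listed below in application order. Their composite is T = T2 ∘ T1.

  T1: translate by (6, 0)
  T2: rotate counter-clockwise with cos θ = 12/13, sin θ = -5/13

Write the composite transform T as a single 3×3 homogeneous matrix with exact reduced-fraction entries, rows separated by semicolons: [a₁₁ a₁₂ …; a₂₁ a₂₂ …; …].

T1 = [1 0 6; 0 1 0; 0 0 1]
T2·T1 = [12/13 5/13 72/13; -5/13 12/13 -30/13; 0 0 1]

T = [12/13 5/13 72/13; -5/13 12/13 -30/13; 0 0 1]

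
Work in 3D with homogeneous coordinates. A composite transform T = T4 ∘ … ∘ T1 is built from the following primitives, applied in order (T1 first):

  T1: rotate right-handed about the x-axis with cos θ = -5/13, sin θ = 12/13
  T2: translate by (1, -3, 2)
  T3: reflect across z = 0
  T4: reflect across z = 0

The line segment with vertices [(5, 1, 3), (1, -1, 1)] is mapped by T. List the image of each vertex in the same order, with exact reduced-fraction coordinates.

T1 rotate right-handed about the x-axis with cos θ = -5/13, sin θ = 12/13: (5, 1, 3) → (5, -41/13, -3/13); (1, -1, 1) → (1, -7/13, -17/13)
T2 translate by (1, -3, 2): (5, -41/13, -3/13) → (6, -80/13, 23/13); (1, -7/13, -17/13) → (2, -46/13, 9/13)
T3 reflect across z = 0: (6, -80/13, 23/13) → (6, -80/13, -23/13); (2, -46/13, 9/13) → (2, -46/13, -9/13)
T4 reflect across z = 0: (6, -80/13, -23/13) → (6, -80/13, 23/13); (2, -46/13, -9/13) → (2, -46/13, 9/13)

image vertices: (6, -80/13, 23/13), (2, -46/13, 9/13)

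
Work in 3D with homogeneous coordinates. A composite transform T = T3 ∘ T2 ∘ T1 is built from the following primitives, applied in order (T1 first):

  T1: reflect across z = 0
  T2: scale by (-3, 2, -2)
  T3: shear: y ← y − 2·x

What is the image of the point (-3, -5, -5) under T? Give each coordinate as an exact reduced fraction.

T(p) = (9, -28, -10)

T1 reflect across z = 0: (-3, -5, -5) → (-3, -5, 5)
T2 scale by (-3, 2, -2): (-3, -5, 5) → (9, -10, -10)
T3 shear: y ← y − 2·x: (9, -10, -10) → (9, -28, -10)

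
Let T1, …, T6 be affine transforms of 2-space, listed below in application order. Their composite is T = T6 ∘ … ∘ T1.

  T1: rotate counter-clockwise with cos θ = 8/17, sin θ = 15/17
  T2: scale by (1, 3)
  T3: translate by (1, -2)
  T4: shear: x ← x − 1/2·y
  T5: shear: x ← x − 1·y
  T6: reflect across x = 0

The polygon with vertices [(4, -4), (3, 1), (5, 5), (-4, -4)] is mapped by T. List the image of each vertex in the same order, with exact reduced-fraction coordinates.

image vertices: (-2, 50/17), (19/2, 125/17), (57/2, 311/17), (-30, -310/17)

T1 rotate counter-clockwise with cos θ = 8/17, sin θ = 15/17: (4, -4) → (92/17, 28/17); (3, 1) → (9/17, 53/17); (5, 5) → (-35/17, 115/17); (-4, -4) → (28/17, -92/17)
T2 scale by (1, 3): (92/17, 28/17) → (92/17, 84/17); (9/17, 53/17) → (9/17, 159/17); (-35/17, 115/17) → (-35/17, 345/17); (28/17, -92/17) → (28/17, -276/17)
T3 translate by (1, -2): (92/17, 84/17) → (109/17, 50/17); (9/17, 159/17) → (26/17, 125/17); (-35/17, 345/17) → (-18/17, 311/17); (28/17, -276/17) → (45/17, -310/17)
T4 shear: x ← x − 1/2·y: (109/17, 50/17) → (84/17, 50/17); (26/17, 125/17) → (-73/34, 125/17); (-18/17, 311/17) → (-347/34, 311/17); (45/17, -310/17) → (200/17, -310/17)
T5 shear: x ← x − 1·y: (84/17, 50/17) → (2, 50/17); (-73/34, 125/17) → (-19/2, 125/17); (-347/34, 311/17) → (-57/2, 311/17); (200/17, -310/17) → (30, -310/17)
T6 reflect across x = 0: (2, 50/17) → (-2, 50/17); (-19/2, 125/17) → (19/2, 125/17); (-57/2, 311/17) → (57/2, 311/17); (30, -310/17) → (-30, -310/17)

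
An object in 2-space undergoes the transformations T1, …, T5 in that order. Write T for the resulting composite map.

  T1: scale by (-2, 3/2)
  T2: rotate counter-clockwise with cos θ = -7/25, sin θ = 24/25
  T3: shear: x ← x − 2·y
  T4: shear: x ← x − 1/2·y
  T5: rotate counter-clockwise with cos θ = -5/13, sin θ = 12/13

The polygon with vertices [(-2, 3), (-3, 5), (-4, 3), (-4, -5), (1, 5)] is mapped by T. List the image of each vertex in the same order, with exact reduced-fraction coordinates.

image vertices: (2849/1300, -7779/650), (4623/1300, -11733/650), (277/100, -1167/50), (-1991/1300, -14139/650), (3119/1300, 3051/650)

T1 scale by (-2, 3/2): (-2, 3) → (4, 9/2); (-3, 5) → (6, 15/2); (-4, 3) → (8, 9/2); (-4, -5) → (8, -15/2); (1, 5) → (-2, 15/2)
T2 rotate counter-clockwise with cos θ = -7/25, sin θ = 24/25: (4, 9/2) → (-136/25, 129/50); (6, 15/2) → (-222/25, 183/50); (8, 9/2) → (-164/25, 321/50); (8, -15/2) → (124/25, 489/50); (-2, 15/2) → (-166/25, -201/50)
T3 shear: x ← x − 2·y: (-136/25, 129/50) → (-53/5, 129/50); (-222/25, 183/50) → (-81/5, 183/50); (-164/25, 321/50) → (-97/5, 321/50); (124/25, 489/50) → (-73/5, 489/50); (-166/25, -201/50) → (7/5, -201/50)
T4 shear: x ← x − 1/2·y: (-53/5, 129/50) → (-1189/100, 129/50); (-81/5, 183/50) → (-1803/100, 183/50); (-97/5, 321/50) → (-2261/100, 321/50); (-73/5, 489/50) → (-1949/100, 489/50); (7/5, -201/50) → (341/100, -201/50)
T5 rotate counter-clockwise with cos θ = -5/13, sin θ = 12/13: (-1189/100, 129/50) → (2849/1300, -7779/650); (-1803/100, 183/50) → (4623/1300, -11733/650); (-2261/100, 321/50) → (277/100, -1167/50); (-1949/100, 489/50) → (-1991/1300, -14139/650); (341/100, -201/50) → (3119/1300, 3051/650)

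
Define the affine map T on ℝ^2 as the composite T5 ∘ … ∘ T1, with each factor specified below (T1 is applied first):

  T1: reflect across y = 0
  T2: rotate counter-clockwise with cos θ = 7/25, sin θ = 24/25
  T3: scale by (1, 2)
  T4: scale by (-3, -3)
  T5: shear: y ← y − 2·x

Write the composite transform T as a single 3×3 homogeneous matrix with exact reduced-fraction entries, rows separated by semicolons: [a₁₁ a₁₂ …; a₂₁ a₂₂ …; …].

T = [-21/25 -72/25 0; -102/25 186/25 0; 0 0 1]

T1 = [1 0 0; 0 -1 0; 0 0 1]
T2·T1 = [7/25 24/25 0; 24/25 -7/25 0; 0 0 1]
T3·…·T1 = [7/25 24/25 0; 48/25 -14/25 0; 0 0 1]
T4·…·T1 = [-21/25 -72/25 0; -144/25 42/25 0; 0 0 1]
T5·…·T1 = [-21/25 -72/25 0; -102/25 186/25 0; 0 0 1]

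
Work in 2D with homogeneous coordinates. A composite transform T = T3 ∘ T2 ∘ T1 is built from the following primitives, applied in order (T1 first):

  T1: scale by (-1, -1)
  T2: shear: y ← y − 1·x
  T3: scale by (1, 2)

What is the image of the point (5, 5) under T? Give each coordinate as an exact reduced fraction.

T1 scale by (-1, -1): (5, 5) → (-5, -5)
T2 shear: y ← y − 1·x: (-5, -5) → (-5, 0)
T3 scale by (1, 2): (-5, 0) → (-5, 0)

T(p) = (-5, 0)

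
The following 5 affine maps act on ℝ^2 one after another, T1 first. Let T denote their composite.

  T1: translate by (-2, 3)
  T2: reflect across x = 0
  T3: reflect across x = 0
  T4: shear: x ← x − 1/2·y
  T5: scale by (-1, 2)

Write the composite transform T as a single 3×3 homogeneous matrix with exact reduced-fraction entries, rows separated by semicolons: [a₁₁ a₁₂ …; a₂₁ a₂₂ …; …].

T = [-1 1/2 7/2; 0 2 6; 0 0 1]

T1 = [1 0 -2; 0 1 3; 0 0 1]
T2·T1 = [-1 0 2; 0 1 3; 0 0 1]
T3·…·T1 = [1 0 -2; 0 1 3; 0 0 1]
T4·…·T1 = [1 -1/2 -7/2; 0 1 3; 0 0 1]
T5·…·T1 = [-1 1/2 7/2; 0 2 6; 0 0 1]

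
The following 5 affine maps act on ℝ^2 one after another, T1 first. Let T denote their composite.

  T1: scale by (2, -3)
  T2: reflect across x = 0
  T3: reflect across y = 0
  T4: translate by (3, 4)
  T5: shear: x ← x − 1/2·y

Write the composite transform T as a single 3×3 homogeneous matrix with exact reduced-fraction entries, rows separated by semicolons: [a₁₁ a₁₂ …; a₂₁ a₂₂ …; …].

T = [-2 -3/2 1; 0 3 4; 0 0 1]

T1 = [2 0 0; 0 -3 0; 0 0 1]
T2·T1 = [-2 0 0; 0 -3 0; 0 0 1]
T3·…·T1 = [-2 0 0; 0 3 0; 0 0 1]
T4·…·T1 = [-2 0 3; 0 3 4; 0 0 1]
T5·…·T1 = [-2 -3/2 1; 0 3 4; 0 0 1]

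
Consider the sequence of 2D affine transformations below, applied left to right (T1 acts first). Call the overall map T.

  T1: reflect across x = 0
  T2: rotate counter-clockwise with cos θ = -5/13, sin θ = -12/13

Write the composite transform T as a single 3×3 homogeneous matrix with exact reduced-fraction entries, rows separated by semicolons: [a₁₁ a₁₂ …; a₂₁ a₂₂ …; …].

T1 = [-1 0 0; 0 1 0; 0 0 1]
T2·T1 = [5/13 12/13 0; 12/13 -5/13 0; 0 0 1]

T = [5/13 12/13 0; 12/13 -5/13 0; 0 0 1]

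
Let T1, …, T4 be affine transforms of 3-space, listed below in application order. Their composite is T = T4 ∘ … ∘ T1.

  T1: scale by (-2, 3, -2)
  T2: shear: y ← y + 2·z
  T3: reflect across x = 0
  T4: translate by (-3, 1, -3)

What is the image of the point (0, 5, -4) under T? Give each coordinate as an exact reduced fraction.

T(p) = (-3, 32, 5)

T1 scale by (-2, 3, -2): (0, 5, -4) → (0, 15, 8)
T2 shear: y ← y + 2·z: (0, 15, 8) → (0, 31, 8)
T3 reflect across x = 0: (0, 31, 8) → (0, 31, 8)
T4 translate by (-3, 1, -3): (0, 31, 8) → (-3, 32, 5)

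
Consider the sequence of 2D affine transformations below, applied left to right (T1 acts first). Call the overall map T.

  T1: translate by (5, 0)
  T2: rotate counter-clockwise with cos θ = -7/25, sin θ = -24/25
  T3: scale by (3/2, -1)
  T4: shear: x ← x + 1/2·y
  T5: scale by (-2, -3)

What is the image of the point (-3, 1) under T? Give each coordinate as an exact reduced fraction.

T1 translate by (5, 0): (-3, 1) → (2, 1)
T2 rotate counter-clockwise with cos θ = -7/25, sin θ = -24/25: (2, 1) → (2/5, -11/5)
T3 scale by (3/2, -1): (2/5, -11/5) → (3/5, 11/5)
T4 shear: x ← x + 1/2·y: (3/5, 11/5) → (17/10, 11/5)
T5 scale by (-2, -3): (17/10, 11/5) → (-17/5, -33/5)

T(p) = (-17/5, -33/5)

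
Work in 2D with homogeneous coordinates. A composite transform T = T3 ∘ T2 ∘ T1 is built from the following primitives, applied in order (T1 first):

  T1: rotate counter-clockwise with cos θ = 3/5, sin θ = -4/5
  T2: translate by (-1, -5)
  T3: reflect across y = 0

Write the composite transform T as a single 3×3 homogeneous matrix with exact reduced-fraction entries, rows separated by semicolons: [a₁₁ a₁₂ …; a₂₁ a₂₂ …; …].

T1 = [3/5 4/5 0; -4/5 3/5 0; 0 0 1]
T2·T1 = [3/5 4/5 -1; -4/5 3/5 -5; 0 0 1]
T3·…·T1 = [3/5 4/5 -1; 4/5 -3/5 5; 0 0 1]

T = [3/5 4/5 -1; 4/5 -3/5 5; 0 0 1]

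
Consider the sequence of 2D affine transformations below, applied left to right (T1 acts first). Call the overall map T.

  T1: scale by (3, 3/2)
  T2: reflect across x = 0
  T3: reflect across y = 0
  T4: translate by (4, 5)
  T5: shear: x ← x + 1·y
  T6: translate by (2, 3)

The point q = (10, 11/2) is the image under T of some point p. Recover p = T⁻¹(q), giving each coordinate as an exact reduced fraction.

T1 = [3 0 0; 0 3/2 0; 0 0 1]
T2·T1 = [-3 0 0; 0 3/2 0; 0 0 1]
T3·…·T1 = [-3 0 0; 0 -3/2 0; 0 0 1]
T4·…·T1 = [-3 0 4; 0 -3/2 5; 0 0 1]
T5·…·T1 = [-3 -3/2 9; 0 -3/2 5; 0 0 1]
T6·…·T1 = [-3 -3/2 11; 0 -3/2 8; 0 0 1]
det M = 9/2; M⁻¹ = [-1/3 1/3 1; 0 -2/3 16/3; 0 0 1]
M⁻¹ · (10, 11/2)ᵀ = (-1/2, 5/3)ᵀ

p = (-1/2, 5/3)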